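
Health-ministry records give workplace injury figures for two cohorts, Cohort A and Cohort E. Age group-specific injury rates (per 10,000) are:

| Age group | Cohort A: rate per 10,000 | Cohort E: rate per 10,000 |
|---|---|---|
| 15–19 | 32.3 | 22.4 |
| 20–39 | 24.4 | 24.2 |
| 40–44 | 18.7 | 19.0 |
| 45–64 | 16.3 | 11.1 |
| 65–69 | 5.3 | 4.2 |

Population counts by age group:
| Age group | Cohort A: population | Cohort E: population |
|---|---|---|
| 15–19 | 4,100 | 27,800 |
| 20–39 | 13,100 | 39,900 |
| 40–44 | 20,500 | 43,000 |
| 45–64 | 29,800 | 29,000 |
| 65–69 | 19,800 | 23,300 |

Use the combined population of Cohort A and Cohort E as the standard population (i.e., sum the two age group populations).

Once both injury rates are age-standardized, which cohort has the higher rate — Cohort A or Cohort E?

Cohort A

Combined standard total = 250,300; weights = 0.1274, 0.2117, 0.2537, 0.2349, 0.1722.
Cohort A: 0.1274×32.3 + 0.2117×24.4 + 0.2537×18.7 + 0.2349×16.3 + 0.1722×5.3 = 18.7690 per 10,000.
Cohort E: 0.1274×22.4 + 0.2117×24.2 + 0.2537×19.0 + 0.2349×11.1 + 0.1722×4.2 = 16.1301 per 10,000.
The crude rates (16.34 vs 17.33) would put Cohort E higher, but that reflects its age composition; once standardized to a common age structure, Cohort A has the higher underlying rate.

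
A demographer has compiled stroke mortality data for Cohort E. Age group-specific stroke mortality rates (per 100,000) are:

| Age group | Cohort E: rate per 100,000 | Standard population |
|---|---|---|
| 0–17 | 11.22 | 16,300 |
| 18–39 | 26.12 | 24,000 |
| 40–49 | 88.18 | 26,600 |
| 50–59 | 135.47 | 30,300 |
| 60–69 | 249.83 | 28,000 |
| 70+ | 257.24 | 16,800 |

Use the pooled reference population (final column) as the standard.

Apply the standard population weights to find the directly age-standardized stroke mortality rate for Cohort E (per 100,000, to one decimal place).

Standard total = 142,000; weights = 0.1148, 0.1690, 0.1873, 0.2134, 0.1972, 0.1183.
Standardized rate: 0.1148×11.22 + 0.1690×26.12 + 0.1873×88.18 + 0.2134×135.47 + 0.1972×249.83 + 0.1183×257.24 = 130.8237 per 100,000.

130.8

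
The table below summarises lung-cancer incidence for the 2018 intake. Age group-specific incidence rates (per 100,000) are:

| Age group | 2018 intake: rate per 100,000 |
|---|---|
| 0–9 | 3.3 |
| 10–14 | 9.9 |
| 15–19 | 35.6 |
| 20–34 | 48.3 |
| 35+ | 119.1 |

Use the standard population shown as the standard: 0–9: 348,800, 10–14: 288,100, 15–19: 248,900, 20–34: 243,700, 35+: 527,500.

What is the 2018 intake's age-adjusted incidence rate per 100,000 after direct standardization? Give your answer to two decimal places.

52.78

Standard total = 1,657,000; weights = 0.2105, 0.1739, 0.1502, 0.1471, 0.3183.
Standardized rate: 0.2105×3.3 + 0.1739×9.9 + 0.1502×35.6 + 0.1471×48.3 + 0.3183×119.1 = 52.7822 per 100,000.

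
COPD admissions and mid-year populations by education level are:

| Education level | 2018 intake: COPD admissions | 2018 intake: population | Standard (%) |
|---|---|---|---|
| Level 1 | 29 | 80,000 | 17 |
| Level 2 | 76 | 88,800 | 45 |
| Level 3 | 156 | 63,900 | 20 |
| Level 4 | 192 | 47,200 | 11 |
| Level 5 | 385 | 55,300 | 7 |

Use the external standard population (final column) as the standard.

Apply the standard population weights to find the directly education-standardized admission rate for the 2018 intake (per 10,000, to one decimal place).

18.7

Education-specific rates per 10,000 for the 2018 intake: 3.62, 8.56, 24.41, 40.68, 69.62.
Standard weights: 0.17, 0.45, 0.20, 0.11, 0.07.
Standardized rate: 0.1700×3.62 + 0.4500×8.56 + 0.2000×24.41 + 0.1100×40.68 + 0.0700×69.62 = 18.6982 per 10,000.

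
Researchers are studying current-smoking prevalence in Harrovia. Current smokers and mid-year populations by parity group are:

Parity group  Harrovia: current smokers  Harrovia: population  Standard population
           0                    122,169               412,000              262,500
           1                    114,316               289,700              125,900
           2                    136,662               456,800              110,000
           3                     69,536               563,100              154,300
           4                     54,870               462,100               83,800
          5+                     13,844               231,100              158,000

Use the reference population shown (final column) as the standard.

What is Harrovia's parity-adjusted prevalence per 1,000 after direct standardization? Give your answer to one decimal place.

Parity-specific rates per 1,000 for Harrovia: 296.527, 394.601, 299.173, 123.488, 118.741, 59.905.
Standard total = 894,500; weights = 0.2935, 0.1407, 0.1230, 0.1725, 0.0937, 0.1766.
Standardized rate: 0.2935×296.527 + 0.1407×394.601 + 0.1230×299.173 + 0.1725×123.488 + 0.0937×118.741 + 0.1766×59.905 = 222.3556 per 1,000.

222.4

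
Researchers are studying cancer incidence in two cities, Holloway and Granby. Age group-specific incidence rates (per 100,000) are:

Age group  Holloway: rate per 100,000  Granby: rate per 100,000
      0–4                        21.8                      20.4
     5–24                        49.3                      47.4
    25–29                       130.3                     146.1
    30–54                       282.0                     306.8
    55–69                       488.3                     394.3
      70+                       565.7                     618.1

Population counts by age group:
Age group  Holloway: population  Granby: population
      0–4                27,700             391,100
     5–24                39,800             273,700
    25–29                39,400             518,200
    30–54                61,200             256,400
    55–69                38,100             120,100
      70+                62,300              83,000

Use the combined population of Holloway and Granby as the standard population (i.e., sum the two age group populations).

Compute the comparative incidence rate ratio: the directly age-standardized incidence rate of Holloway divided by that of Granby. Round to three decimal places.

0.977

Combined standard total = 1,911,000; weights = 0.2192, 0.1641, 0.2918, 0.1662, 0.0828, 0.0760.
Holloway: 0.2192×21.8 + 0.1641×49.3 + 0.2918×130.3 + 0.1662×282.0 + 0.0828×488.3 + 0.0760×565.7 = 181.1874 per 100,000.
Granby: 0.2192×20.4 + 0.1641×47.4 + 0.2918×146.1 + 0.1662×306.8 + 0.0828×394.3 + 0.0760×618.1 = 185.5032 per 100,000.
Ratio = 181.1874 ÷ 185.5032 = 0.97673.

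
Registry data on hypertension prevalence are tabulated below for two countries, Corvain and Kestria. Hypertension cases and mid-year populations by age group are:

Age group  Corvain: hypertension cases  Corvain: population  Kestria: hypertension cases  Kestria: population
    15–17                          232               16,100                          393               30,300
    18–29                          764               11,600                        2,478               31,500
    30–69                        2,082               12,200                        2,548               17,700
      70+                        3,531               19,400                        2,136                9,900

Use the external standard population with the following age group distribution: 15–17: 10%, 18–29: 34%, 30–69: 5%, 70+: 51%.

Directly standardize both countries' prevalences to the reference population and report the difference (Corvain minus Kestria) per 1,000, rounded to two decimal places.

Age-specific rates per 1,000 for Corvain: 14.410, 65.862, 170.656, 182.010.
For Kestria: 12.970, 78.667, 143.955, 215.758.
Standard weights: 0.10, 0.34, 0.05, 0.51.
Corvain: 0.1000×14.410 + 0.3400×65.862 + 0.0500×170.656 + 0.5100×182.010 = 125.1921 per 1,000.
Kestria: 0.1000×12.970 + 0.3400×78.667 + 0.0500×143.955 + 0.5100×215.758 = 145.2778 per 1,000.
Difference = 125.1921 − 145.2778 = -20.0857.

-20.09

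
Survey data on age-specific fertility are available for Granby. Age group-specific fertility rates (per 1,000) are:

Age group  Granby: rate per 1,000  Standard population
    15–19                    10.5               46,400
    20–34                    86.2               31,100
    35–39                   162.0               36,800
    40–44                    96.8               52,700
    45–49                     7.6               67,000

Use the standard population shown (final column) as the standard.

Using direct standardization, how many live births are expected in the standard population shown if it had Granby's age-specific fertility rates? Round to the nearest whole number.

Expected live births = Σ (standard pop × age-specific rate ÷ 1,000)
= 46,400×10.5/1,000 + 31,100×86.2/1,000 + 36,800×162.0/1,000 + 52,700×96.8/1,000 + 67,000×7.6/1,000
= 487.20 + 2680.82 + 5961.60 + 5101.36 + 509.20 = 14740.18.

14740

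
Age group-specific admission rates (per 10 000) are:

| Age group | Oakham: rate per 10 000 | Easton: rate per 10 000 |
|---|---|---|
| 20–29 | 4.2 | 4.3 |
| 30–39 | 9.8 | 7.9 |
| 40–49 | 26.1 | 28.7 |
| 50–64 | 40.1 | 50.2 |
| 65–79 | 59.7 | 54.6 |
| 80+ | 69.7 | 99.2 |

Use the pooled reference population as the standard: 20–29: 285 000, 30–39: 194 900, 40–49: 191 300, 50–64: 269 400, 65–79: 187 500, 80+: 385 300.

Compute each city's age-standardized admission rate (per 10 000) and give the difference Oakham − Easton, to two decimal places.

Standard total = 1 513 400; weights = 0.1883, 0.1288, 0.1264, 0.1780, 0.1239, 0.2546.
Oakham: 0.1883×4.2 + 0.1288×9.8 + 0.1264×26.1 + 0.1780×40.1 + 0.1239×59.7 + 0.2546×69.7 = 37.6319 per 10 000.
Easton: 0.1883×4.3 + 0.1288×7.9 + 0.1264×28.7 + 0.1780×50.2 + 0.1239×54.6 + 0.2546×99.2 = 46.4112 per 10 000.
Difference = 37.6319 − 46.4112 = -8.7793.

-8.78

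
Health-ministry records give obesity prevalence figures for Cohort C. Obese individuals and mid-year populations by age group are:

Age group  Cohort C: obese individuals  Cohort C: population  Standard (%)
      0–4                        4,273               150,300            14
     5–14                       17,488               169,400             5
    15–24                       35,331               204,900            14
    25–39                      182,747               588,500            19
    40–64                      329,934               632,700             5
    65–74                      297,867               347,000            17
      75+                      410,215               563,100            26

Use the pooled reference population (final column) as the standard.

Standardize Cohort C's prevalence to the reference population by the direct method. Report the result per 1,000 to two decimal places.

Age-specific rates per 1,000 for Cohort C: 28.430, 103.235, 172.430, 310.530, 521.470, 858.406, 728.494.
Standard weights: 0.14, 0.05, 0.14, 0.19, 0.05, 0.17, 0.26.
Standardized rate: 0.1400×28.430 + 0.0500×103.235 + 0.1400×172.430 + 0.1900×310.530 + 0.0500×521.470 + 0.1700×858.406 + 0.2600×728.494 = 453.6939 per 1,000.

453.69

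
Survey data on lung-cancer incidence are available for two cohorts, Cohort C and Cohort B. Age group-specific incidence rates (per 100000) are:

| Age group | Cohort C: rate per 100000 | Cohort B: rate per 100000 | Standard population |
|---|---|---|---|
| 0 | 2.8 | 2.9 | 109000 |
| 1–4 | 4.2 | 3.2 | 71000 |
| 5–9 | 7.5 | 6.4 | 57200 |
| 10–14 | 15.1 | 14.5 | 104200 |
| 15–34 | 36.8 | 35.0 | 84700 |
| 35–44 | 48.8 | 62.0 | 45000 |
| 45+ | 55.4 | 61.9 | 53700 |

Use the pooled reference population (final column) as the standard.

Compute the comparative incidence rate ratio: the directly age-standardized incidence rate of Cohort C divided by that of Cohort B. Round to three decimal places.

Standard total = 524800; weights = 0.2077, 0.1353, 0.1090, 0.1986, 0.1614, 0.0857, 0.1023.
Cohort C: 0.2077×2.8 + 0.1353×4.2 + 0.1090×7.5 + 0.1986×15.1 + 0.1614×36.8 + 0.0857×48.8 + 0.1023×55.4 = 20.7579 per 100000.
Cohort B: 0.2077×2.9 + 0.1353×3.2 + 0.1090×6.4 + 0.1986×14.5 + 0.1614×35.0 + 0.0857×62.0 + 0.1023×61.9 = 21.9108 per 100000.
Ratio = 20.7579 ÷ 21.9108 = 0.94738.

0.947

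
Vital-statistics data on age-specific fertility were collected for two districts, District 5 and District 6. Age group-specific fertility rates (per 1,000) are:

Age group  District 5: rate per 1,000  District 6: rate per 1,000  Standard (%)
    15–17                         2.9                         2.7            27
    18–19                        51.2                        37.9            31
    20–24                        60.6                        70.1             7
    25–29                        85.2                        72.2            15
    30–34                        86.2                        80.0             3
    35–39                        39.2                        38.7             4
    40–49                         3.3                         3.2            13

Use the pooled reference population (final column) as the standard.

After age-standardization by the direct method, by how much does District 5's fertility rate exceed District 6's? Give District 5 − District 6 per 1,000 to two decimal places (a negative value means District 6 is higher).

5.68

Standard weights: 0.27, 0.31, 0.07, 0.15, 0.03, 0.04, 0.13.
District 5: 0.2700×2.9 + 0.3100×51.2 + 0.0700×60.6 + 0.1500×85.2 + 0.0300×86.2 + 0.0400×39.2 + 0.1300×3.3 = 38.2600 per 1,000.
District 6: 0.2700×2.7 + 0.3100×37.9 + 0.0700×70.1 + 0.1500×72.2 + 0.0300×80.0 + 0.0400×38.7 + 0.1300×3.2 = 32.5790 per 1,000.
Difference = 38.2600 − 32.5790 = 5.6810.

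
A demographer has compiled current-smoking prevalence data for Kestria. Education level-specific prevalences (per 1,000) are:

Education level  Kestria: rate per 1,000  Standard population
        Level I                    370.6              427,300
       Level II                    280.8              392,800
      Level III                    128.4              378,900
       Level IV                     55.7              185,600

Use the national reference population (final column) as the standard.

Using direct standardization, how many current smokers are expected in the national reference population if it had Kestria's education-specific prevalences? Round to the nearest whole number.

327644

Expected current smokers = Σ (standard pop × education-specific rate ÷ 1,000)
= 427,300×370.6/1,000 + 392,800×280.8/1,000 + 378,900×128.4/1,000 + 185,600×55.7/1,000
= 158357.38 + 110298.24 + 48650.76 + 10337.92 = 327644.30.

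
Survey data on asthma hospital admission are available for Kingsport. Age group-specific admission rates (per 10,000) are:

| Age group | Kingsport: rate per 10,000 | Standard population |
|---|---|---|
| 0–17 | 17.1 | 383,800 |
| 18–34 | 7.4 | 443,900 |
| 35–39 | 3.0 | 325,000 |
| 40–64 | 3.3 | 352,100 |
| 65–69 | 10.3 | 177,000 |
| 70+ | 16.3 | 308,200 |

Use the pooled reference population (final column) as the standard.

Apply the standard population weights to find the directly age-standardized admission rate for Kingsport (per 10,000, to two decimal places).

9.46

Standard total = 1,990,000; weights = 0.1929, 0.2231, 0.1633, 0.1769, 0.0889, 0.1549.
Standardized rate: 0.1929×17.1 + 0.2231×7.4 + 0.1633×3.0 + 0.1769×3.3 + 0.0889×10.3 + 0.1549×16.3 = 9.4631 per 10,000.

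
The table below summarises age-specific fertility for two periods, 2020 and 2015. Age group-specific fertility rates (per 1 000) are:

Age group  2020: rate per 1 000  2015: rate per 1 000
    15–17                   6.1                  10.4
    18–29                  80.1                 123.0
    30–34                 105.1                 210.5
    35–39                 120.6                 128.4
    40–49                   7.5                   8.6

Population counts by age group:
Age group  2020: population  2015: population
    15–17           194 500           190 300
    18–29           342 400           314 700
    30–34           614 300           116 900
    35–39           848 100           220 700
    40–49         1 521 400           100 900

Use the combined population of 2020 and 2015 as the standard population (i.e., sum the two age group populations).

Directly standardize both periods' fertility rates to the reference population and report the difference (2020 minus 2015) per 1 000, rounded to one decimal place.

Combined standard total = 4 464 200; weights = 0.0862, 0.1472, 0.1638, 0.2394, 0.3634.
2020: 0.0862×6.1 + 0.1472×80.1 + 0.1638×105.1 + 0.2394×120.6 + 0.3634×7.5 = 61.1296 per 1 000.
2015: 0.0862×10.4 + 0.1472×123.0 + 0.1638×210.5 + 0.2394×128.4 + 0.3634×8.6 = 87.3457 per 1 000.
Difference = 61.1296 − 87.3457 = -26.2161.

-26.2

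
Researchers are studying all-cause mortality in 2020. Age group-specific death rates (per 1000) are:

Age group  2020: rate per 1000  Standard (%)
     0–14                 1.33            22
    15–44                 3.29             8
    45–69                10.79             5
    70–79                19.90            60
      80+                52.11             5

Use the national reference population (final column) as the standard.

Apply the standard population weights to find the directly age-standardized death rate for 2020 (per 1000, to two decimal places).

15.64

Standard weights: 0.22, 0.08, 0.05, 0.60, 0.05.
Standardized rate: 0.2200×1.33 + 0.0800×3.29 + 0.0500×10.79 + 0.6000×19.90 + 0.0500×52.11 = 15.6408 per 1000.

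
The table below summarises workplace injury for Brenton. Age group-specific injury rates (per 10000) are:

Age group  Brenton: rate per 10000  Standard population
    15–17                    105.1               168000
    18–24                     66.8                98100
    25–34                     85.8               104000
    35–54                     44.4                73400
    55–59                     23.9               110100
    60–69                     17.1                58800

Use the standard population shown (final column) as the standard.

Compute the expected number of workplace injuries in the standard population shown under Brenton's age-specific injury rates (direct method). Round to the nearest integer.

Expected workplace injuries = Σ (standard pop × age-specific rate ÷ 10000)
= 168000×105.1/10000 + 98100×66.8/10000 + 104000×85.8/10000 + 73400×44.4/10000 + 110100×23.9/10000 + 58800×17.1/10000
= 1765.68 + 655.31 + 892.32 + 325.90 + 263.14 + 100.55 = 4002.89.

4003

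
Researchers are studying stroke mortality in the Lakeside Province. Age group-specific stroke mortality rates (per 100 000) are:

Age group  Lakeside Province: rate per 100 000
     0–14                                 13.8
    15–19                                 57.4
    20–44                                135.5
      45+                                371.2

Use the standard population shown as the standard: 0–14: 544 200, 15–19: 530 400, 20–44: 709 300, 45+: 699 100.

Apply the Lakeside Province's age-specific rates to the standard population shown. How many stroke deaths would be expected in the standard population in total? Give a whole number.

3936

Expected stroke deaths = Σ (standard pop × age-specific rate ÷ 100 000)
= 544 200×13.8/100 000 + 530 400×57.4/100 000 + 709 300×135.5/100 000 + 699 100×371.2/100 000
= 75.10 + 304.45 + 961.10 + 2595.06 = 3935.71.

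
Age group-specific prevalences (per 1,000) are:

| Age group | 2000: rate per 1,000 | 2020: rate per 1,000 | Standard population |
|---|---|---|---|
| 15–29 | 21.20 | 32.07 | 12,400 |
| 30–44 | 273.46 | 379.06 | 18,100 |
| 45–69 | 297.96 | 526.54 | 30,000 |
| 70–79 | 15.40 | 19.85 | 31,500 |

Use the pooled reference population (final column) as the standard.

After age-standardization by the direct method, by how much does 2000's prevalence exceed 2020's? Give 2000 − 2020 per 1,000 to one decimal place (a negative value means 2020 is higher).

-98.3

Standard total = 92,000; weights = 0.1348, 0.1967, 0.3261, 0.3424.
2000: 0.1348×21.20 + 0.1967×273.46 + 0.3261×297.96 + 0.3424×15.40 = 159.0914 per 1,000.
2020: 0.1348×32.07 + 0.1967×379.06 + 0.3261×526.54 + 0.3424×19.85 = 257.3927 per 1,000.
Difference = 159.0914 − 257.3927 = -98.3013.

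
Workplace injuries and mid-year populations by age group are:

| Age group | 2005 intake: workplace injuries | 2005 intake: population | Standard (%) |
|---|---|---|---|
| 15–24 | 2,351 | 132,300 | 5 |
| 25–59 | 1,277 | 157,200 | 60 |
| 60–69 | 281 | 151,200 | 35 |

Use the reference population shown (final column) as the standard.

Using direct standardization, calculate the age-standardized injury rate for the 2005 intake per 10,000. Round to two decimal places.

Age-specific rates per 10,000 for the 2005 intake: 177.70, 81.23, 18.58.
Standard weights: 0.05, 0.60, 0.35.
Standardized rate: 0.0500×177.70 + 0.6000×81.23 + 0.3500×18.58 = 64.1302 per 10,000.

64.13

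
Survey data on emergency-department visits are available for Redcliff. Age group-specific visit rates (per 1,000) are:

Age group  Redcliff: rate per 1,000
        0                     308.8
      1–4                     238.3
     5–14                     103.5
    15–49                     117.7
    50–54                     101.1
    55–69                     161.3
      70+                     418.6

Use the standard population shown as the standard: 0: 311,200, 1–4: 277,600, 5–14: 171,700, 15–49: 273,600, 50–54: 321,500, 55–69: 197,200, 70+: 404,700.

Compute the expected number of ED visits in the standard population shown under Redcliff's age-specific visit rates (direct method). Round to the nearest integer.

Expected ED visits = Σ (standard pop × age-specific rate ÷ 1,000)
= 311,200×308.8/1,000 + 277,600×238.3/1,000 + 171,700×103.5/1,000 + 273,600×117.7/1,000 + 321,500×101.1/1,000 + 197,200×161.3/1,000 + 404,700×418.6/1,000
= 96098.56 + 66152.08 + 17770.95 + 32202.72 + 32503.65 + 31808.36 + 169407.42 = 445943.74.

445944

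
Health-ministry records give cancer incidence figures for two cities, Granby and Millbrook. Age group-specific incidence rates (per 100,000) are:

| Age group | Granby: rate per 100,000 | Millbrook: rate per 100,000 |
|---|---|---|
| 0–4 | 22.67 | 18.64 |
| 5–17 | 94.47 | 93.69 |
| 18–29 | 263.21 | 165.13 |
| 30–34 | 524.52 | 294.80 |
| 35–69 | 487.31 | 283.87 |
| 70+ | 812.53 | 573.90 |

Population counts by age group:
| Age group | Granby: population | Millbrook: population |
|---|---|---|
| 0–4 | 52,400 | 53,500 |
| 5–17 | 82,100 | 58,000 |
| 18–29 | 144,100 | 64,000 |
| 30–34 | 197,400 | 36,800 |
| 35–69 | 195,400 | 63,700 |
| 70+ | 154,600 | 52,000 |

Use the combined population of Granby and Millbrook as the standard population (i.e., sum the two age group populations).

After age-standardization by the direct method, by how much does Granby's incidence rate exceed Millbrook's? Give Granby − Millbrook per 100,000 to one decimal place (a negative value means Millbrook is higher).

153.2

Combined standard total = 1,154,000; weights = 0.0918, 0.1214, 0.1803, 0.2029, 0.2245, 0.1790.
Granby: 0.0918×22.67 + 0.1214×94.47 + 0.1803×263.21 + 0.2029×524.52 + 0.2245×487.31 + 0.1790×812.53 = 422.3426 per 100,000.
Millbrook: 0.0918×18.64 + 0.1214×93.69 + 0.1803×165.13 + 0.2029×294.80 + 0.2245×283.87 + 0.1790×573.90 = 269.1717 per 100,000.
Difference = 422.3426 − 269.1717 = 153.1709.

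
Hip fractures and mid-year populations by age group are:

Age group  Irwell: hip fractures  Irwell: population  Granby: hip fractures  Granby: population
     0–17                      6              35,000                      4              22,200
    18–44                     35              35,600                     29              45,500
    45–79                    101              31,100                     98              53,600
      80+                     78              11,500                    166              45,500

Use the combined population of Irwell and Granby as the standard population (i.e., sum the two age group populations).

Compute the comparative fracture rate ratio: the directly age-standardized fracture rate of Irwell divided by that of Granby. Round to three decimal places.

Age-specific rates per 100,000 for Irwell: 17.14, 98.31, 324.76, 678.26.
For Granby: 18.02, 63.74, 182.84, 364.84.
Combined standard total = 280,000; weights = 0.2043, 0.2896, 0.3025, 0.2036.
Irwell: 0.2043×17.14 + 0.2896×98.31 + 0.3025×324.76 + 0.2036×678.26 = 268.2922 per 100,000.
Granby: 0.2043×18.02 + 0.2896×63.74 + 0.3025×182.84 + 0.2036×364.84 = 151.7194 per 100,000.
Ratio = 268.2922 ÷ 151.7194 = 1.76834.

1.768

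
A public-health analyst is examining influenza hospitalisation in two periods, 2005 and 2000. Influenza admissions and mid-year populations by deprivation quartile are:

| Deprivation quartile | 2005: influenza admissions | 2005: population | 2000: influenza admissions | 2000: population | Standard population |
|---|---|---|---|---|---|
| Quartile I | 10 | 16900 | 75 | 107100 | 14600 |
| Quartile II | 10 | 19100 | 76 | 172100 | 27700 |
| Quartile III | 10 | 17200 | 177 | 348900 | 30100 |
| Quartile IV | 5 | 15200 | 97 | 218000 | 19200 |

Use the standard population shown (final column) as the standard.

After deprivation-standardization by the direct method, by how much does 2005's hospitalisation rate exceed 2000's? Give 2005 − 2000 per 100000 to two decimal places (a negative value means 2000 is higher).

0.75

Deprivation-specific rates per 100000 for 2005: 59.17, 52.36, 58.14, 32.89.
For 2000: 70.03, 44.16, 50.73, 44.50.
Standard total = 91600; weights = 0.1594, 0.3024, 0.3286, 0.2096.
2005: 0.1594×59.17 + 0.3024×52.36 + 0.3286×58.14 + 0.2096×32.89 = 51.2636 per 100000.
2000: 0.1594×70.03 + 0.3024×44.16 + 0.3286×50.73 + 0.2096×44.50 = 50.5127 per 100000.
Difference = 51.2636 − 50.5127 = 0.7509.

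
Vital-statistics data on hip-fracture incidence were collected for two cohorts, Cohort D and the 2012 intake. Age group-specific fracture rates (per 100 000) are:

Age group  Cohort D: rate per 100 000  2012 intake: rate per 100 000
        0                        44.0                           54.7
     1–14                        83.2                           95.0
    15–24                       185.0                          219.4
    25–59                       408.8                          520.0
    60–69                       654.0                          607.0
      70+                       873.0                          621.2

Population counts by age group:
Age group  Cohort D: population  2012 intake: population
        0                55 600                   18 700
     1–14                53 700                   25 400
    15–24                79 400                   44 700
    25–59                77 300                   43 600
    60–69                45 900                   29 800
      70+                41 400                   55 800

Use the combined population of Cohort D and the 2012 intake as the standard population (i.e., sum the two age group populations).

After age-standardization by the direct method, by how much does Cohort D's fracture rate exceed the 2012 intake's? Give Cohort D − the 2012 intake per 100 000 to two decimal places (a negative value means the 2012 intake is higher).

15.04

Combined standard total = 571 300; weights = 0.1301, 0.1385, 0.2172, 0.2116, 0.1325, 0.1701.
Cohort D: 0.1301×44.0 + 0.1385×83.2 + 0.2172×185.0 + 0.2116×408.8 + 0.1325×654.0 + 0.1701×873.0 = 379.1285 per 100 000.
The 2012 intake: 0.1301×54.7 + 0.1385×95.0 + 0.2172×219.4 + 0.2116×520.0 + 0.1325×607.0 + 0.1701×621.2 = 364.0903 per 100 000.
Difference = 379.1285 − 364.0903 = 15.0382.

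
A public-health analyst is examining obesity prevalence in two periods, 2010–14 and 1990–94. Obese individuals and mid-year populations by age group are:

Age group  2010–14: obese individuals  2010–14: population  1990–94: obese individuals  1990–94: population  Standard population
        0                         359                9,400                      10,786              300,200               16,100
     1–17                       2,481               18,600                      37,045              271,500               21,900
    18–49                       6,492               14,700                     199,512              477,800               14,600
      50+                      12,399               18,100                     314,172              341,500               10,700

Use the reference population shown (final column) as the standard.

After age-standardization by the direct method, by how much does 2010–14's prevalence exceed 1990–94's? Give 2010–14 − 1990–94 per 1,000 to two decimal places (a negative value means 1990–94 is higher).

-34.65

Age-specific rates per 1,000 for 2010–14: 38.191, 133.387, 441.633, 685.028.
For 1990–94: 35.929, 136.446, 417.564, 919.977.
Standard total = 63,300; weights = 0.2543, 0.3460, 0.2306, 0.1690.
2010–14: 0.2543×38.191 + 0.3460×133.387 + 0.2306×441.633 + 0.1690×685.028 = 273.5181 per 1,000.
1990–94: 0.2543×35.929 + 0.3460×136.446 + 0.2306×417.564 + 0.1690×919.977 = 308.1644 per 1,000.
Difference = 273.5181 − 308.1644 = -34.6463.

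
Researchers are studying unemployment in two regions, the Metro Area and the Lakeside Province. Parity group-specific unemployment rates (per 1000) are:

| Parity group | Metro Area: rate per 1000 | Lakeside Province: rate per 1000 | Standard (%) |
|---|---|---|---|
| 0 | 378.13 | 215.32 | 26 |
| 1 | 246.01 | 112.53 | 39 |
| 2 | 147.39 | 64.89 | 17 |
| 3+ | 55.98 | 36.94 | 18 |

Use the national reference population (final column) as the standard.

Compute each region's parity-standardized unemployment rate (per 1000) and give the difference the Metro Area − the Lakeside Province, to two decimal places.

111.84

Standard weights: 0.26, 0.39, 0.17, 0.18.
The Metro Area: 0.2600×378.13 + 0.3900×246.01 + 0.1700×147.39 + 0.1800×55.98 = 229.3904 per 1000.
The Lakeside Province: 0.2600×215.32 + 0.3900×112.53 + 0.1700×64.89 + 0.1800×36.94 = 117.5504 per 1000.
Difference = 229.3904 − 117.5504 = 111.8400.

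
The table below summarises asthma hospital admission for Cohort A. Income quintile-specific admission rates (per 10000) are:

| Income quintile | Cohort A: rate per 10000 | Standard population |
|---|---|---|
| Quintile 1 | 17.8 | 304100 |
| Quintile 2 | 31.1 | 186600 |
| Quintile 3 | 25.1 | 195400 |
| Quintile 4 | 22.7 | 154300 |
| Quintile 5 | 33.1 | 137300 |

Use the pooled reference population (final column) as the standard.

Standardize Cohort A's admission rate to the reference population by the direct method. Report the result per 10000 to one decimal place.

Standard total = 977700; weights = 0.3110, 0.1909, 0.1999, 0.1578, 0.1404.
Standardized rate: 0.3110×17.8 + 0.1909×31.1 + 0.1999×25.1 + 0.1578×22.7 + 0.1404×33.1 = 24.7193 per 10000.

24.7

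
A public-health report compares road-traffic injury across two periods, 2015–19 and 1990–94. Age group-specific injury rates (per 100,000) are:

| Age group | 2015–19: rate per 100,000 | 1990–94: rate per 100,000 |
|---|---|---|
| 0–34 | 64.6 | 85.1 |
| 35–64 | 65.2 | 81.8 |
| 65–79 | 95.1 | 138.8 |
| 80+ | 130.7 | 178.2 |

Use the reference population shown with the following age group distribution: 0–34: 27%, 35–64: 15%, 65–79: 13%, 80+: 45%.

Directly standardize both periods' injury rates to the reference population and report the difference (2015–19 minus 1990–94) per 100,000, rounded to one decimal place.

-35.1

Standard weights: 0.27, 0.15, 0.13, 0.45.
2015–19: 0.2700×64.6 + 0.1500×65.2 + 0.1300×95.1 + 0.4500×130.7 = 98.4000 per 100,000.
1990–94: 0.2700×85.1 + 0.1500×81.8 + 0.1300×138.8 + 0.4500×178.2 = 133.4810 per 100,000.
Difference = 98.4000 − 133.4810 = -35.0810.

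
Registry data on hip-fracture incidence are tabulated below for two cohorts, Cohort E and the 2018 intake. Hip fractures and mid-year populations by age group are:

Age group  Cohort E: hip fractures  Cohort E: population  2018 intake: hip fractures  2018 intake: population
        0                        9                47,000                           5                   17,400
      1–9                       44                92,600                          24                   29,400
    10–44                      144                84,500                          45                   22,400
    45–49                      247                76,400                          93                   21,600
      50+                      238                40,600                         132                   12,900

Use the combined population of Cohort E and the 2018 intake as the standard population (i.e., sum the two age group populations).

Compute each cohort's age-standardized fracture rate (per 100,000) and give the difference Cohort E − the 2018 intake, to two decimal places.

-94.27

Age-specific rates per 100,000 for Cohort E: 19.15, 47.52, 170.41, 323.30, 586.21.
For the 2018 intake: 28.74, 81.63, 200.89, 430.56, 1023.26.
Combined standard total = 444,800; weights = 0.1448, 0.2743, 0.2403, 0.2203, 0.1203.
Cohort E: 0.1448×19.15 + 0.2743×47.52 + 0.2403×170.41 + 0.2203×323.30 + 0.1203×586.21 = 198.4999 per 100,000.
The 2018 intake: 0.1448×28.74 + 0.2743×81.63 + 0.2403×200.89 + 0.2203×430.56 + 0.1203×1023.26 = 292.7694 per 100,000.
Difference = 198.4999 − 292.7694 = -94.2695.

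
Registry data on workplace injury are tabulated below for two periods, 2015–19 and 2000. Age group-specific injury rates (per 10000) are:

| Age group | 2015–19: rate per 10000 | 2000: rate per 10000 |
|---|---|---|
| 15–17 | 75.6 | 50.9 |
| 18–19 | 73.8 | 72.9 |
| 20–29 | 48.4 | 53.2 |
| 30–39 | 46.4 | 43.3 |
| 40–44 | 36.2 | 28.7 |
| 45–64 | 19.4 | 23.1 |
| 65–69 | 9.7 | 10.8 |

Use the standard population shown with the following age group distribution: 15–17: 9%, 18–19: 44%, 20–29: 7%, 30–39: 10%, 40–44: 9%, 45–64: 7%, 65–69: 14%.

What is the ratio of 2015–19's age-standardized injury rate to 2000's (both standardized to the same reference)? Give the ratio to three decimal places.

1.057

Standard weights: 0.09, 0.44, 0.07, 0.10, 0.09, 0.07, 0.14.
2015–19: 0.0900×75.6 + 0.4400×73.8 + 0.0700×48.4 + 0.1000×46.4 + 0.0900×36.2 + 0.0700×19.4 + 0.1400×9.7 = 53.2780 per 10000.
2000: 0.0900×50.9 + 0.4400×72.9 + 0.0700×53.2 + 0.1000×43.3 + 0.0900×28.7 + 0.0700×23.1 + 0.1400×10.8 = 50.4230 per 10000.
Ratio = 53.2780 ÷ 50.4230 = 1.05662.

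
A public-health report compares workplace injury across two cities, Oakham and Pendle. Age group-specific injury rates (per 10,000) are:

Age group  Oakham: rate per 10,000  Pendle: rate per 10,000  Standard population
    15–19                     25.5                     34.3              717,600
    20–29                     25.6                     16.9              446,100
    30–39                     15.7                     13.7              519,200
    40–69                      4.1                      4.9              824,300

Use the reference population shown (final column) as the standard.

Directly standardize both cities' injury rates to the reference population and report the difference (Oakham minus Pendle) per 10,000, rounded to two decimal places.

Standard total = 2,507,200; weights = 0.2862, 0.1779, 0.2071, 0.3288.
Oakham: 0.2862×25.5 + 0.1779×25.6 + 0.2071×15.7 + 0.3288×4.1 = 16.4526 per 10,000.
Pendle: 0.2862×34.3 + 0.1779×16.9 + 0.2071×13.7 + 0.3288×4.9 = 17.2722 per 10,000.
Difference = 16.4526 − 17.2722 = -0.8196.

-0.82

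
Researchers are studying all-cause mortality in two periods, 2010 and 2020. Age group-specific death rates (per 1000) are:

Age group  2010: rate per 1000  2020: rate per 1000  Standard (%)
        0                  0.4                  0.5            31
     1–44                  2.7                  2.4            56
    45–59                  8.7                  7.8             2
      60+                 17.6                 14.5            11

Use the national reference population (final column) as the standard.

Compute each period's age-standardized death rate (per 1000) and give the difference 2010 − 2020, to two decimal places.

Standard weights: 0.31, 0.56, 0.02, 0.11.
2010: 0.3100×0.4 + 0.5600×2.7 + 0.0200×8.7 + 0.1100×17.6 = 3.7460 per 1000.
2020: 0.3100×0.5 + 0.5600×2.4 + 0.0200×7.8 + 0.1100×14.5 = 3.2500 per 1000.
Difference = 3.7460 − 3.2500 = 0.4960.

0.50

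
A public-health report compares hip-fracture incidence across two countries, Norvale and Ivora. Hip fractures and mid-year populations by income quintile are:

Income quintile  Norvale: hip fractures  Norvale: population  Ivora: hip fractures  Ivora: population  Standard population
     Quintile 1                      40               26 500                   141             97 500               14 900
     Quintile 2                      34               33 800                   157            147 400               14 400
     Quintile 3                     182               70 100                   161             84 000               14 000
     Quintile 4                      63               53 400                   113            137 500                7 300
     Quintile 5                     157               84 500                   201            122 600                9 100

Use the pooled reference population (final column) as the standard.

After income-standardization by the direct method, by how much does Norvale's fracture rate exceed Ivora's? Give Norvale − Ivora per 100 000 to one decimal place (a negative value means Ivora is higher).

23.8

Income-specific rates per 100 000 for Norvale: 150.94, 100.59, 259.63, 117.98, 185.80.
For Ivora: 144.62, 106.51, 191.67, 82.18, 163.95.
Standard total = 59 700; weights = 0.2496, 0.2412, 0.2345, 0.1223, 0.1524.
Norvale: 0.2496×150.94 + 0.2412×100.59 + 0.2345×259.63 + 0.1223×117.98 + 0.1524×185.80 = 165.5677 per 100 000.
Ivora: 0.2496×144.62 + 0.2412×106.51 + 0.2345×191.67 + 0.1223×82.18 + 0.1524×163.95 = 141.7712 per 100 000.
Difference = 165.5677 − 141.7712 = 23.7965.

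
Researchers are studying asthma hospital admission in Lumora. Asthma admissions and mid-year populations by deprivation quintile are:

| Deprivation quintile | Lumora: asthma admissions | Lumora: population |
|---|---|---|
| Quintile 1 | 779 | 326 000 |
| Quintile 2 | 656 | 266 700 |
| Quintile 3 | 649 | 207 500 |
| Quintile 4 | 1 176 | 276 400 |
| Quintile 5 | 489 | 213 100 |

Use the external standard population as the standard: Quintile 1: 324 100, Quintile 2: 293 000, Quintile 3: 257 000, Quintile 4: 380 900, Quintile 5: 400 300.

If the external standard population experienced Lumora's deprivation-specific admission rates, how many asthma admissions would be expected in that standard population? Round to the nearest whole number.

Deprivation-specific rates per 10 000 for Lumora: 23.90, 24.60, 31.28, 42.55, 22.95.
Expected asthma admissions = Σ (standard pop × deprivation-specific rate ÷ 10 000)
= 324 100×23.90/10 000 + 293 000×24.60/10 000 + 257 000×31.28/10 000 + 380 900×42.55/10 000 + 400 300×22.95/10 000
= 774.46 + 720.69 + 803.82 + 1620.62 + 918.57 = 4838.16.

4838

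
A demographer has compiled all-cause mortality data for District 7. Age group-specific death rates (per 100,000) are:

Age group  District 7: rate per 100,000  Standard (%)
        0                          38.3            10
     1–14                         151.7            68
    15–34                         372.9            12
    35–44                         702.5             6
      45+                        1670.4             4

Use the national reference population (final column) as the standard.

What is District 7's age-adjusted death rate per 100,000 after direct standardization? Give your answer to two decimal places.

Standard weights: 0.10, 0.68, 0.12, 0.06, 0.04.
Standardized rate: 0.1000×38.3 + 0.6800×151.7 + 0.1200×372.9 + 0.0600×702.5 + 0.0400×1670.4 = 260.7000 per 100,000.

260.70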